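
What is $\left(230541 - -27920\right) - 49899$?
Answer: $208562$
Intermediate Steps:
$\left(230541 - -27920\right) - 49899 = \left(230541 + 27920\right) - 49899 = 258461 - 49899 = 208562$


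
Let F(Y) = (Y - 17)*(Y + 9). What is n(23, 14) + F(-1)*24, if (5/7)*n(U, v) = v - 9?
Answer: -3449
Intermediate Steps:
n(U, v) = -63/5 + 7*v/5 (n(U, v) = 7*(v - 9)/5 = 7*(-9 + v)/5 = -63/5 + 7*v/5)
F(Y) = (-17 + Y)*(9 + Y)
n(23, 14) + F(-1)*24 = (-63/5 + (7/5)*14) + (-153 + (-1)² - 8*(-1))*24 = (-63/5 + 98/5) + (-153 + 1 + 8)*24 = 7 - 144*24 = 7 - 3456 = -3449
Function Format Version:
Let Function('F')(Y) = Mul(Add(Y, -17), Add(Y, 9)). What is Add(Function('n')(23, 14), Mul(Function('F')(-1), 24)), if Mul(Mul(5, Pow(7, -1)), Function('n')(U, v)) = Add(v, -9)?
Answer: -3449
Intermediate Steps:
Function('n')(U, v) = Add(Rational(-63, 5), Mul(Rational(7, 5), v)) (Function('n')(U, v) = Mul(Rational(7, 5), Add(v, -9)) = Mul(Rational(7, 5), Add(-9, v)) = Add(Rational(-63, 5), Mul(Rational(7, 5), v)))
Function('F')(Y) = Mul(Add(-17, Y), Add(9, Y))
Add(Function('n')(23, 14), Mul(Function('F')(-1), 24)) = Add(Add(Rational(-63, 5), Mul(Rational(7, 5), 14)), Mul(Add(-153, Pow(-1, 2), Mul(-8, -1)), 24)) = Add(Add(Rational(-63, 5), Rational(98, 5)), Mul(Add(-153, 1, 8), 24)) = Add(7, Mul(-144, 24)) = Add(7, -3456) = -3449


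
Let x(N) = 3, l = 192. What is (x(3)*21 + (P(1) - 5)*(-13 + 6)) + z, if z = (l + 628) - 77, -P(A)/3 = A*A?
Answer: 862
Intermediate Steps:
P(A) = -3*A**2 (P(A) = -3*A*A = -3*A**2)
z = 743 (z = (192 + 628) - 77 = 820 - 77 = 743)
(x(3)*21 + (P(1) - 5)*(-13 + 6)) + z = (3*21 + (-3*1**2 - 5)*(-13 + 6)) + 743 = (63 + (-3*1 - 5)*(-7)) + 743 = (63 + (-3 - 5)*(-7)) + 743 = (63 - 8*(-7)) + 743 = (63 + 56) + 743 = 119 + 743 = 862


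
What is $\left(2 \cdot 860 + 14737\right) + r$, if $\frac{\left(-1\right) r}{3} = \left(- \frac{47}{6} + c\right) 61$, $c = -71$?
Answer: $\frac{61767}{2} \approx 30884.0$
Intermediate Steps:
$r = \frac{28853}{2}$ ($r = - 3 \left(- \frac{47}{6} - 71\right) 61 = - 3 \left(\left(- \frac{473}{6}\right) 61\right) = \left(-3\right) \left(- \frac{28853}{6}\right) = \frac{28853}{2} \approx 14427.0$)
$\left(2 \cdot 860 + 14737\right) + r = \left(2 \cdot 860 + 14737\right) + \frac{28853}{2} = \left(1720 + 14737\right) + \frac{28853}{2} = 16457 + \frac{28853}{2} = \frac{61767}{2}$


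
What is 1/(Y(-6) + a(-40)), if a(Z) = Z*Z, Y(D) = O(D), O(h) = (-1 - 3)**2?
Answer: 1/1616 ≈ 0.00061881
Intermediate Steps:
O(h) = 16 (O(h) = (-4)**2 = 16)
Y(D) = 16
a(Z) = Z**2
1/(Y(-6) + a(-40)) = 1/(16 + (-40)**2) = 1/(16 + 1600) = 1/1616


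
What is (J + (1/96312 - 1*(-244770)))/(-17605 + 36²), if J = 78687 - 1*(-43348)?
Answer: -35327723161/1570752408 ≈ -22.491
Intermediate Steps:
J = 122035 (J = 78687 + 43348 = 122035)
(J + (1/96312 - 1*(-244770)))/(-17605 + 36²) = (122035 + (1/96312 - 1*(-244770)))/(-17605 + 36²) = (122035 + (1/96312 + 244770))/(-17605 + 1296) = (122035 + 23574288241/96312)/(-16309) = (35327723161/96312)*(-1/16309) = -35327723161/1570752408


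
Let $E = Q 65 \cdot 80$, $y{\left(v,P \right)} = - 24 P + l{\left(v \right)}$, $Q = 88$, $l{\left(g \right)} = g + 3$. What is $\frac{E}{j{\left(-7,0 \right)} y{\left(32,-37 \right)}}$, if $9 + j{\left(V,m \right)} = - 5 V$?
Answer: $\frac{17600}{923} \approx 19.068$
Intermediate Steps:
$l{\left(g \right)} = 3 + g$
$y{\left(v,P \right)} = 3 + v - 24 P$ ($y{\left(v,P \right)} = - 24 P + \left(3 + v\right) = 3 + v - 24 P$)
$j{\left(V,m \right)} = -9 - 5 V$
$E = 457600$ ($E = 88 \cdot 65 \cdot 80 = 5720 \cdot 80 = 457600$)
$\frac{E}{j{\left(-7,0 \right)} y{\left(32,-37 \right)}} = \frac{457600}{\left(-9 - -35\right) \left(3 + 32 - -888\right)} = \frac{457600}{\left(-9 + 35\right) \left(3 + 32 + 888\right)} = \frac{457600}{26 \cdot 923} = \frac{457600}{23998} = 457600 \cdot \frac{1}{23998} = \frac{17600}{923}$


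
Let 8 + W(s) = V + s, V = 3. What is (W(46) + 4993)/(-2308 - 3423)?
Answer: -5034/5731 ≈ -0.87838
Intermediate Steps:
W(s) = -5 + s (W(s) = -8 + (3 + s) = -5 + s)
(W(46) + 4993)/(-2308 - 3423) = ((-5 + 46) + 4993)/(-2308 - 3423) = (41 + 4993)/(-5731) = 5034*(-1/5731) = -5034/5731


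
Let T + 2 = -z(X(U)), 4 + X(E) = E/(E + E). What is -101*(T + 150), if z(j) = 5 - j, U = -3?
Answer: -28179/2 ≈ -14090.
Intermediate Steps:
X(E) = -7/2 (X(E) = -4 + E/(E + E) = -4 + E/((2*E)) = -4 + E*(1/(2*E)) = -4 + ½ = -7/2)
T = -21/2 (T = -2 - (5 - 1*(-7/2)) = -2 - (5 + 7/2) = -2 - 1*17/2 = -2 - 17/2 = -21/2 ≈ -10.500)
-101*(T + 150) = -101*(-21/2 + 150) = -101*279/2 = -28179/2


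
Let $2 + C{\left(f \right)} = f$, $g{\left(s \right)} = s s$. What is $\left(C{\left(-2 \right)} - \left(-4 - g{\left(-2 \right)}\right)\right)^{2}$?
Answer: $16$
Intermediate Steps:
$g{\left(s \right)} = s^{2}$
$C{\left(f \right)} = -2 + f$
$\left(C{\left(-2 \right)} - \left(-4 - g{\left(-2 \right)}\right)\right)^{2} = \left(\left(-2 - 2\right) + \left(\left(1 + \left(-2\right)^{2}\right) - -3\right)\right)^{2} = \left(-4 + \left(\left(1 + 4\right) + 3\right)\right)^{2} = \left(-4 + \left(5 + 3\right)\right)^{2} = \left(-4 + 8\right)^{2} = 4^{2} = 16$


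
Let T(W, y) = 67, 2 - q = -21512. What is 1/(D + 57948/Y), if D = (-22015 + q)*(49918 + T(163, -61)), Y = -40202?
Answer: -20101/503379019959 ≈ -3.9932e-8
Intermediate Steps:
q = 21514 (q = 2 - 1*(-21512) = 2 + 21512 = 21514)
D = -25042485 (D = (-22015 + 21514)*(49918 + 67) = -501*49985 = -25042485)
1/(D + 57948/Y) = 1/(-25042485 + 57948/(-40202)) = 1/(-25042485 + 57948*(-1/40202)) = 1/(-25042485 - 28974/20101) = 1/(-503379019959/20101) = -20101/503379019959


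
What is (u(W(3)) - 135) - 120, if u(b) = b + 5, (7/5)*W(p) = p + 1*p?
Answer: -1720/7 ≈ -245.71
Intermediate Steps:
W(p) = 10*p/7 (W(p) = 5*(p + 1*p)/7 = 5*(p + p)/7 = 5*(2*p)/7 = 10*p/7)
u(b) = 5 + b
(u(W(3)) - 135) - 120 = ((5 + (10/7)*3) - 135) - 120 = ((5 + 30/7) - 135) - 120 = (65/7 - 135) - 120 = -880/7 - 120 = -1720/7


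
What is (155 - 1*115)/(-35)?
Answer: -8/7 ≈ -1.1429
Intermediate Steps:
(155 - 1*115)/(-35) = -(155 - 115)/35 = -1/35*40 = -8/7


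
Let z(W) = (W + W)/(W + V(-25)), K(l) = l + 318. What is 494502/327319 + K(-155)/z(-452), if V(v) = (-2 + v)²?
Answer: -14331750361/295896376 ≈ -48.435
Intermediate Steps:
K(l) = 318 + l
z(W) = 2*W/(729 + W) (z(W) = (W + W)/(W + (-2 - 25)²) = (2*W)/(W + (-27)²) = (2*W)/(W + 729) = (2*W)/(729 + W) = 2*W/(729 + W))
494502/327319 + K(-155)/z(-452) = 494502/327319 + (318 - 155)/((2*(-452)/(729 - 452))) = 494502*(1/327319) + 163/((2*(-452)/277)) = 494502/327319 + 163/((2*(-452)*(1/277))) = 494502/327319 + 163/(-904/277) = 494502/327319 + 163*(-277/904) = 494502/327319 - 45151/904 = -14331750361/295896376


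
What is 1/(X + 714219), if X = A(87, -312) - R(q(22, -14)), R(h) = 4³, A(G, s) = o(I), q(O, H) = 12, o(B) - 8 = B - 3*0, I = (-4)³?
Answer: 1/714099 ≈ 1.4004e-6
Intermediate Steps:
I = -64
o(B) = 8 + B (o(B) = 8 + (B - 3*0) = 8 + (B + 0) = 8 + B)
A(G, s) = -56 (A(G, s) = 8 - 64 = -56)
R(h) = 64
X = -120 (X = -56 - 1*64 = -56 - 64 = -120)
1/(X + 714219) = 1/(-120 + 714219) = 1/714099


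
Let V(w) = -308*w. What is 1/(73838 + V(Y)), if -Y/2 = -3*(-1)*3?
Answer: 1/79382 ≈ 1.2597e-5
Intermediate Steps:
Y = -18 (Y = -2*(-3*(-1))*3 = -6*3 = -2*9 = -18)
1/(73838 + V(Y)) = 1/(73838 - 308*(-18)) = 1/(73838 + 5544) = 1/79382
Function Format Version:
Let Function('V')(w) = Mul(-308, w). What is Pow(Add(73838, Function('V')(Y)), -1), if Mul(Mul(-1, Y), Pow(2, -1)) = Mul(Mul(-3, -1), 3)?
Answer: Rational(1, 79382) ≈ 1.2597e-5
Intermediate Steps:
Y = -18 (Y = Mul(-2, Mul(Mul(-3, -1), 3)) = Mul(-2, Mul(3, 3)) = Mul(-2, 9) = -18)
Pow(Add(73838, Function('V')(Y)), -1) = Pow(Add(73838, Mul(-308, -18)), -1) = Pow(Add(73838, 5544), -1) = Pow(79382, -1) = Rational(1, 79382)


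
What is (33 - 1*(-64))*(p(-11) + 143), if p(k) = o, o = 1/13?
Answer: 180420/13 ≈ 13878.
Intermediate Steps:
o = 1/13 ≈ 0.076923
p(k) = 1/13
(33 - 1*(-64))*(p(-11) + 143) = (33 - 1*(-64))*(1/13 + 143) = (33 + 64)*(1860/13) = 97*(1860/13) = 180420/13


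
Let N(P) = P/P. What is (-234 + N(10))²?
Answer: 54289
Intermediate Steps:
N(P) = 1
(-234 + N(10))² = (-234 + 1)² = (-233)² = 54289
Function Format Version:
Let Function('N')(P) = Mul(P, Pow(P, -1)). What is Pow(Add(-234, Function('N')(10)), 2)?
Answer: 54289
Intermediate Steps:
Function('N')(P) = 1
Pow(Add(-234, Function('N')(10)), 2) = Pow(Add(-234, 1), 2) = Pow(-233, 2) = 54289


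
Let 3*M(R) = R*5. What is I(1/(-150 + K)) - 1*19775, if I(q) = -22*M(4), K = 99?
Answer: -59765/3 ≈ -19922.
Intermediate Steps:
M(R) = 5*R/3 (M(R) = (R*5)/3 = (5*R)/3 = 5*R/3)
I(q) = -440/3 (I(q) = -110*4/3 = -22*20/3 = -440/3)
I(1/(-150 + K)) - 1*19775 = -440/3 - 1*19775 = -440/3 - 19775 = -59765/3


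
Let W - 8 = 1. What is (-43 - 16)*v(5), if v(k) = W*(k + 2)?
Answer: -3717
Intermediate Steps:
W = 9 (W = 8 + 1 = 9)
v(k) = 18 + 9*k (v(k) = 9*(k + 2) = 9*(2 + k) = 18 + 9*k)
(-43 - 16)*v(5) = (-43 - 16)*(18 + 9*5) = -59*(18 + 45) = -59*63 = -3717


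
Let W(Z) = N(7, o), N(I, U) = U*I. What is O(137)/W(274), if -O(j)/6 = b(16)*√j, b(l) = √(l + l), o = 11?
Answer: -24*√274/77 ≈ -5.1594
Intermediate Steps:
N(I, U) = I*U
b(l) = √2*√l (b(l) = √(2*l) = √2*√l)
W(Z) = 77 (W(Z) = 7*11 = 77)
O(j) = -24*√2*√j (O(j) = -6*√2*√16*√j = -6*√2*4*√j = -6*4*√2*√j = -24*√2*√j)
O(137)/W(274) = -24*√2*√137/77 = -24*√274*(1/77) = -24*√274/77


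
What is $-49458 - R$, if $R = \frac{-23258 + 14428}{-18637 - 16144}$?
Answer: $- \frac{1720207528}{34781} \approx -49458.0$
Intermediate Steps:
$R = \frac{8830}{34781}$ ($R = - \frac{8830}{-34781} = \left(-8830\right) \left(- \frac{1}{34781}\right) = \frac{8830}{34781} \approx 0.25387$)
$-49458 - R = -49458 - \frac{8830}{34781} = - \frac{1720207528}{34781}$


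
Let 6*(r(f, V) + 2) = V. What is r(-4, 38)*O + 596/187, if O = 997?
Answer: 2425495/561 ≈ 4323.5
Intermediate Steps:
r(f, V) = -2 + V/6
r(-4, 38)*O + 596/187 = (-2 + (1/6)*38)*997 + 596/187 = (-2 + 19/3)*997 + 596*(1/187) = (13/3)*997 + 596/187 = 12961/3 + 596/187 = 2425495/561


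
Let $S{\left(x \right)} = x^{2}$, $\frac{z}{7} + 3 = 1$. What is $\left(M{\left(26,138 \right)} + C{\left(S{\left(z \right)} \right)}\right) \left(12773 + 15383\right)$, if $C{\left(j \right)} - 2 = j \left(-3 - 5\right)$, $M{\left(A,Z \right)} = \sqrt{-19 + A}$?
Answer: $-44092296 + 28156 \sqrt{7} \approx -4.4018 \cdot 10^{7}$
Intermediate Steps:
$z = -14$ ($z = -21 + 7 \cdot 1 = -21 + 7 = -14$)
$C{\left(j \right)} = 2 - 8 j$ ($C{\left(j \right)} = 2 + j \left(-3 - 5\right) = 2 + j \left(-8\right) = 2 - 8 j$)
$\left(M{\left(26,138 \right)} + C{\left(S{\left(z \right)} \right)}\right) \left(12773 + 15383\right) = \left(\sqrt{-19 + 26} + \left(2 - 8 \left(-14\right)^{2}\right)\right) \left(12773 + 15383\right) = \left(\sqrt{7} + \left(2 - 1568\right)\right) 28156 = \left(\sqrt{7} - 1566\right) 28156 = \left(-1566 + \sqrt{7}\right) 28156 = -44092296 + 28156 \sqrt{7}$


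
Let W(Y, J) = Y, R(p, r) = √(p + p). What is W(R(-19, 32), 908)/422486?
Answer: I*√38/422486 ≈ 1.4591e-5*I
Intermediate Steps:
R(p, r) = √2*√p (R(p, r) = √(2*p) = √2*√p)
W(R(-19, 32), 908)/422486 = (√2*√(-19))/422486 = (√2*(I*√19))*(1/422486) = (I*√38)*(1/422486) = I*√38/422486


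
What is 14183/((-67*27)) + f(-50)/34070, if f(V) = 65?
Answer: -96619445/12326526 ≈ -7.8383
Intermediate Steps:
14183/((-67*27)) + f(-50)/34070 = 14183/((-67*27)) + 65/34070 = 14183/(-1809) + 65*(1/34070) = 14183*(-1/1809) + 13/6814 = -14183/1809 + 13/6814 = -96619445/12326526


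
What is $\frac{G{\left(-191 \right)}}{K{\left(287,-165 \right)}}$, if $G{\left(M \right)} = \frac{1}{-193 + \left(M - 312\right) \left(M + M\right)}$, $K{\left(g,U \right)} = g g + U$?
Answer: $\frac{1}{15779304412} \approx 6.3374 \cdot 10^{-11}$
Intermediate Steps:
$K{\left(g,U \right)} = U + g^{2}$ ($K{\left(g,U \right)} = g^{2} + U = U + g^{2}$)
$G{\left(M \right)} = \frac{1}{-193 + 2 M \left(-312 + M\right)}$ ($G{\left(M \right)} = \frac{1}{-193 + \left(-312 + M\right) 2 M} = \frac{1}{-193 + 2 M \left(-312 + M\right)}$)
$\frac{G{\left(-191 \right)}}{K{\left(287,-165 \right)}} = \frac{1}{\left(-193 - -119184 + 2 \left(-191\right)^{2}\right) \left(-165 + 287^{2}\right)} = \frac{1}{\left(-193 + 119184 + 2 \cdot 36481\right) \left(-165 + 82369\right)} = \frac{1}{\left(-193 + 119184 + 72962\right) 82204} = \frac{1}{191953} \cdot \frac{1}{82204} = \frac{1}{15779304412}$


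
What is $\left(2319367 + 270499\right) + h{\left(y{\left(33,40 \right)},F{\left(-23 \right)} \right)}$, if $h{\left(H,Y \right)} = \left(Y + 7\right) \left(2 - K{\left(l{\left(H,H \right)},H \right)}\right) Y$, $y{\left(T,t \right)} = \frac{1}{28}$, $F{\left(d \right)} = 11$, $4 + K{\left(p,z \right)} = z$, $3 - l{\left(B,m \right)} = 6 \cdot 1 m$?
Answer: $\frac{36274657}{14} \approx 2.591 \cdot 10^{6}$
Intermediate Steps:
$l{\left(B,m \right)} = 3 - 6 m$ ($l{\left(B,m \right)} = 3 - 6 \cdot 1 m = 3 - 6 m$)
$K{\left(p,z \right)} = -4 + z$
$y{\left(T,t \right)} = \frac{1}{28}$
$h{\left(H,Y \right)} = Y \left(6 - H\right) \left(7 + Y\right)$ ($h{\left(H,Y \right)} = \left(Y + 7\right) \left(2 - \left(-4 + H\right)\right) Y = \left(7 + Y\right) \left(2 - \left(-4 + H\right)\right) Y = \left(7 + Y\right) \left(6 - H\right) Y = \left(6 - H\right) \left(7 + Y\right) Y = Y \left(6 - H\right) \left(7 + Y\right)$)
$\left(2319367 + 270499\right) + h{\left(y{\left(33,40 \right)},F{\left(-23 \right)} \right)} = \left(2319367 + 270499\right) + 11 \left(42 - \frac{1}{4} + 6 \cdot 11 - \frac{1}{28} \cdot 11\right) = 2589866 + 11 \left(42 - \frac{1}{4} + 66 - \frac{11}{28}\right) = 2589866 + 11 \cdot \frac{1503}{14} = 2589866 + \frac{16533}{14} = \frac{36274657}{14}$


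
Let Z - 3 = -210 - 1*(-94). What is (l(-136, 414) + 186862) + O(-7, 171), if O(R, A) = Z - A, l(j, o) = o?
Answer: 186992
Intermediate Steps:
Z = -113 (Z = 3 + (-210 - 1*(-94)) = 3 + (-210 + 94) = 3 - 116 = -113)
O(R, A) = -113 - A
(l(-136, 414) + 186862) + O(-7, 171) = (414 + 186862) + (-113 - 1*171) = 187276 + (-113 - 171) = 187276 - 284 = 186992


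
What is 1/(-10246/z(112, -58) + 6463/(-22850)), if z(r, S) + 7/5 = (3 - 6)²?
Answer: -434150/585425547 ≈ -0.00074160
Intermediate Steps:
z(r, S) = 38/5 (z(r, S) = -7/5 + (3 - 6)² = -7/5 + (-3)² = -7/5 + 9 = 38/5)
1/(-10246/z(112, -58) + 6463/(-22850)) = 1/(-10246/38/5 + 6463/(-22850)) = 1/(-10246*5/38 + 6463*(-1/22850)) = 1/(-25615/19 - 6463/22850) = 1/(-585425547/434150) = -434150/585425547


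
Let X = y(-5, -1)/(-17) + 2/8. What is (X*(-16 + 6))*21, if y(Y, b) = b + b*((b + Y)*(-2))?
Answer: -7245/34 ≈ -213.09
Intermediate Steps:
y(Y, b) = b + b*(-2*Y - 2*b) (y(Y, b) = b + b*((Y + b)*(-2)) = b + b*(-2*Y - 2*b))
X = 69/68 (X = -(1 - 2*(-5) - 2*(-1))/(-17) + 2/8 = -(1 + 10 + 2)*(-1/17) + 2*(1/8) = -1*13*(-1/17) + 1/4 = -13*(-1/17) + 1/4 = 13/17 + 1/4 = 69/68 ≈ 1.0147)
(X*(-16 + 6))*21 = (69*(-16 + 6)/68)*21 = ((69/68)*(-10))*21 = -345/34*21 = -7245/34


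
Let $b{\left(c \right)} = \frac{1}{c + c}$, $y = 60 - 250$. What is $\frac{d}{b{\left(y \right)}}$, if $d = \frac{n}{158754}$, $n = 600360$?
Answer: $- \frac{38022800}{26459} \approx -1437.0$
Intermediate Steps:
$y = -190$ ($y = 60 - 250 = -190$)
$d = \frac{100060}{26459}$ ($d = \frac{600360}{158754} = 600360 \cdot \frac{1}{158754} = \frac{100060}{26459} \approx 3.7817$)
$b{\left(c \right)} = \frac{1}{2 c}$
$\frac{d}{b{\left(y \right)}} = \frac{100060}{26459 \frac{1}{2 \left(-190\right)}} = \frac{100060}{26459 \cdot \frac{1}{2} \left(- \frac{1}{190}\right)} = \frac{100060}{26459 \left(- \frac{1}{380}\right)} = \frac{100060}{26459} \left(-380\right) = - \frac{38022800}{26459}$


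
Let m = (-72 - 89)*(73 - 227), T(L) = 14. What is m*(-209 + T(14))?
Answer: -4834830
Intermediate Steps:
m = 24794 (m = -161*(-154) = 24794)
m*(-209 + T(14)) = 24794*(-209 + 14) = 24794*(-195) = -4834830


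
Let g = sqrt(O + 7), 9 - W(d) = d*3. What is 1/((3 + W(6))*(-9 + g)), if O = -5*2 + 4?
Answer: 1/48 ≈ 0.020833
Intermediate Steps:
O = -6 (O = -10 + 4 = -6)
W(d) = 9 - 3*d (W(d) = 9 - d*3 = 9 - 3*d)
g = 1 (g = sqrt(-6 + 7) = sqrt(1) = 1)
1/((3 + W(6))*(-9 + g)) = 1/((3 + (9 - 3*6))*(-9 + 1)) = 1/((3 + (9 - 18))*(-8)) = 1/((3 - 9)*(-8)) = 1/(-6*(-8)) = 1/48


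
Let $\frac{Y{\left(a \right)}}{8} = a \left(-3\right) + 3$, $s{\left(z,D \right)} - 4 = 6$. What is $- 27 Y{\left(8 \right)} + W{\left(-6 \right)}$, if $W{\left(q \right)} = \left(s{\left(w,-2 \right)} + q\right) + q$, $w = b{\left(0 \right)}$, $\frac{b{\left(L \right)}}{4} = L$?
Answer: $4534$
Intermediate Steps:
$b{\left(L \right)} = 4 L$
$w = 0$ ($w = 4 \cdot 0 = 0$)
$s{\left(z,D \right)} = 10$ ($s{\left(z,D \right)} = 4 + 6 = 10$)
$Y{\left(a \right)} = 24 - 24 a$ ($Y{\left(a \right)} = 8 \left(a \left(-3\right) + 3\right) = 8 \left(- 3 a + 3\right) = 8 \left(3 - 3 a\right) = 24 - 24 a$)
$W{\left(q \right)} = 10 + 2 q$ ($W{\left(q \right)} = \left(10 + q\right) + q = 10 + 2 q$)
$- 27 Y{\left(8 \right)} + W{\left(-6 \right)} = - 27 \left(24 - 192\right) + \left(10 + 2 \left(-6\right)\right) = - 27 \left(24 - 192\right) + \left(10 - 12\right) = \left(-27\right) \left(-168\right) - 2 = 4536 - 2 = 4534$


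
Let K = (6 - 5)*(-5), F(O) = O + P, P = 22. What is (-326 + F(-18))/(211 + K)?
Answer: -161/103 ≈ -1.5631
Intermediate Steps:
F(O) = 22 + O (F(O) = O + 22 = 22 + O)
K = -5 (K = 1*(-5) = -5)
(-326 + F(-18))/(211 + K) = (-326 + (22 - 18))/(211 - 5) = (-326 + 4)/206 = -322*1/206 = -161/103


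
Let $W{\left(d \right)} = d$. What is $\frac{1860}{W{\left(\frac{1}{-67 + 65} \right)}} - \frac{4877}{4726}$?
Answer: $- \frac{17585597}{4726} \approx -3721.0$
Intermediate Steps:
$\frac{1860}{W{\left(\frac{1}{-67 + 65} \right)}} - \frac{4877}{4726} = \frac{1860}{\frac{1}{-67 + 65}} - \frac{4877}{4726} = \frac{1860}{\frac{1}{-2}} - \frac{4877}{4726} = \frac{1860}{- \frac{1}{2}} - \frac{4877}{4726} = 1860 \left(-2\right) - \frac{4877}{4726} = -3720 - \frac{4877}{4726} = - \frac{17585597}{4726}$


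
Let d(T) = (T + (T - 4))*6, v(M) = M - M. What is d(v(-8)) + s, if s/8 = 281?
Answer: 2224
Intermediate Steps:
v(M) = 0
s = 2248 (s = 8*281 = 2248)
d(T) = -24 + 12*T (d(T) = (T + (-4 + T))*6 = (-4 + 2*T)*6 = -24 + 12*T)
d(v(-8)) + s = (-24 + 12*0) + 2248 = (-24 + 0) + 2248 = -24 + 2248 = 2224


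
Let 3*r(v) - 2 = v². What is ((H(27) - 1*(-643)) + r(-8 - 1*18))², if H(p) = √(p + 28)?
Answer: (869 + √55)² ≈ 7.6811e+5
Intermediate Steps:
H(p) = √(28 + p)
r(v) = ⅔ + v²/3
((H(27) - 1*(-643)) + r(-8 - 1*18))² = ((√(28 + 27) - 1*(-643)) + (⅔ + (-8 - 1*18)²/3))² = ((√55 + 643) + (⅔ + (-8 - 18)²/3))² = ((643 + √55) + (⅔ + (⅓)*(-26)²))² = ((643 + √55) + (⅔ + (⅓)*676))² = ((643 + √55) + (⅔ + 676/3))² = ((643 + √55) + 226)² = (869 + √55)²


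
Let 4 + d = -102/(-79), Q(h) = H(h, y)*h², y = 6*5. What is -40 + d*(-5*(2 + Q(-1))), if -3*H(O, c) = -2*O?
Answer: -5200/237 ≈ -21.941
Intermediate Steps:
y = 30
H(O, c) = 2*O/3 (H(O, c) = -(-2)*O/3 = 2*O/3)
Q(h) = 2*h³/3 (Q(h) = (2*h/3)*h² = 2*h³/3)
d = -214/79 (d = -4 - 102/(-79) = -4 - 102*(-1/79) = -4 + 102/79 = -214/79 ≈ -2.7089)
-40 + d*(-5*(2 + Q(-1))) = -40 - (-1070)*(2 + (⅔)*(-1)³)/79 = -40 - (-1070)*(2 + (⅔)*(-1))/79 = -40 - (-1070)*(2 - ⅔)/79 = -40 - (-1070)*4/(79*3) = -40 - 214/79*(-20/3) = -40 + 4280/237 = -5200/237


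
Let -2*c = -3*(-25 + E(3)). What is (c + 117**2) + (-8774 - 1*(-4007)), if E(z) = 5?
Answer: 8892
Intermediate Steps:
c = -30 (c = -(-3)*(-25 + 5)/2 = -(-3)*(-20)/2 = -1/2*60 = -30)
(c + 117**2) + (-8774 - 1*(-4007)) = (-30 + 117**2) + (-8774 - 1*(-4007)) = (-30 + 13689) + (-8774 + 4007) = 13659 - 4767 = 8892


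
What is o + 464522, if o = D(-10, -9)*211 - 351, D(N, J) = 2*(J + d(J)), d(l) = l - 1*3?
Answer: 455309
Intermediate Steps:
d(l) = -3 + l (d(l) = l - 3 = -3 + l)
D(N, J) = -6 + 4*J (D(N, J) = 2*(J + (-3 + J)) = 2*(-3 + 2*J) = -6 + 4*J)
o = -9213 (o = (-6 + 4*(-9))*211 - 351 = (-6 - 36)*211 - 351 = -42*211 - 351 = -8862 - 351 = -9213)
o + 464522 = -9213 + 464522 = 455309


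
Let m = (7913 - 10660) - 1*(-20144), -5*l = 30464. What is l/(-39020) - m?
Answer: -848531059/48775 ≈ -17397.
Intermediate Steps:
l = -30464/5 (l = -⅕*30464 = -30464/5 ≈ -6092.8)
m = 17397 (m = -2747 + 20144 = 17397)
l/(-39020) - m = -30464/5/(-39020) - 1*17397 = -30464/5*(-1/39020) - 17397 = 7616/48775 - 17397 = -848531059/48775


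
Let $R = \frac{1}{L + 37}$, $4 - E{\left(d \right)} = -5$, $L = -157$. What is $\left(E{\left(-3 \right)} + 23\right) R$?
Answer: $- \frac{4}{15} \approx -0.26667$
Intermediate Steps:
$E{\left(d \right)} = 9$ ($E{\left(d \right)} = 4 - -5 = 4 + 5 = 9$)
$R = - \frac{1}{120}$ ($R = \frac{1}{-157 + 37} = \frac{1}{-120} = - \frac{1}{120} \approx -0.0083333$)
$\left(E{\left(-3 \right)} + 23\right) R = \left(9 + 23\right) \left(- \frac{1}{120}\right) = 32 \left(- \frac{1}{120}\right) = - \frac{4}{15}$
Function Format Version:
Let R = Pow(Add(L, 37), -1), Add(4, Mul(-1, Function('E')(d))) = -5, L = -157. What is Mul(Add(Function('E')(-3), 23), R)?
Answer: Rational(-4, 15) ≈ -0.26667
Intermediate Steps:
Function('E')(d) = 9 (Function('E')(d) = Add(4, Mul(-1, -5)) = Add(4, 5) = 9)
R = Rational(-1, 120) (R = Pow(Add(-157, 37), -1) = Pow(-120, -1) = Rational(-1, 120) ≈ -0.0083333)
Mul(Add(Function('E')(-3), 23), R) = Mul(Add(9, 23), Rational(-1, 120)) = Mul(32, Rational(-1, 120)) = Rational(-4, 15)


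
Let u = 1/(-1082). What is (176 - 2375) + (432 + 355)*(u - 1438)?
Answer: -1226885997/1082 ≈ -1.1339e+6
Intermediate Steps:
u = -1/1082 ≈ -0.00092421
(176 - 2375) + (432 + 355)*(u - 1438) = (176 - 2375) + (432 + 355)*(-1/1082 - 1438) = -2199 + 787*(-1555917/1082) = -2199 - 1224506679/1082 = -1226885997/1082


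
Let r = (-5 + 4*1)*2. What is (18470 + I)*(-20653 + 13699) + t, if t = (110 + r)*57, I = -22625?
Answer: 28900026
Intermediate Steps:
r = -2 (r = (-5 + 4)*2 = -1*2 = -2)
t = 6156 (t = (110 - 2)*57 = 108*57 = 6156)
(18470 + I)*(-20653 + 13699) + t = (18470 - 22625)*(-20653 + 13699) + 6156 = -4155*(-6954) + 6156 = 28893870 + 6156 = 28900026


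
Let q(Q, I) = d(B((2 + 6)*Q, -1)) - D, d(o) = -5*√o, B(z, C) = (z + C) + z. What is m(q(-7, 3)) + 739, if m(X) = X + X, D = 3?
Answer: 733 - 10*I*√113 ≈ 733.0 - 106.3*I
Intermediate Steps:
B(z, C) = C + 2*z (B(z, C) = (C + z) + z = C + 2*z)
q(Q, I) = -3 - 5*√(-1 + 16*Q) (q(Q, I) = -5*√(-1 + 2*((2 + 6)*Q)) - 1*3 = -5*√(-1 + 2*(8*Q)) - 3 = -5*√(-1 + 16*Q) - 3 = -3 - 5*√(-1 + 16*Q))
m(X) = 2*X
m(q(-7, 3)) + 739 = 2*(-3 - 5*√(-1 + 16*(-7))) + 739 = 2*(-3 - 5*√(-1 - 112)) + 739 = 2*(-3 - 5*I*√113) + 739 = (-6 - 10*I*√113) + 739 = 733 - 10*I*√113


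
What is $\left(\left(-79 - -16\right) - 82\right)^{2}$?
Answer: $21025$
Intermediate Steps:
$\left(\left(-79 - -16\right) - 82\right)^{2} = \left(\left(-79 + 16\right) - 82\right)^{2} = \left(-63 - 82\right)^{2} = \left(-145\right)^{2} = 21025$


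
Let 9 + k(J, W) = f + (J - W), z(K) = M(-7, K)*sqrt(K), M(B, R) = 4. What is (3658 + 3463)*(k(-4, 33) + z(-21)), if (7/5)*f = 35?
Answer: -149541 + 28484*I*sqrt(21) ≈ -1.4954e+5 + 1.3053e+5*I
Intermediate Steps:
f = 25 (f = (5/7)*35 = 25)
z(K) = 4*sqrt(K)
k(J, W) = 16 + J - W (k(J, W) = -9 + (25 + (J - W)) = -9 + (25 + J - W) = 16 + J - W)
(3658 + 3463)*(k(-4, 33) + z(-21)) = (3658 + 3463)*((16 - 4 - 1*33) + 4*sqrt(-21)) = 7121*((16 - 4 - 33) + 4*(I*sqrt(21))) = 7121*(-21 + 4*I*sqrt(21)) = -149541 + 28484*I*sqrt(21)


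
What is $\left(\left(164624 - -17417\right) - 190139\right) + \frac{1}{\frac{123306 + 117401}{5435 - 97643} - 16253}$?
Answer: $- \frac{12138070678646}{1498897331} \approx -8098.0$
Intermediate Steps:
$\left(\left(164624 - -17417\right) - 190139\right) + \frac{1}{\frac{123306 + 117401}{5435 - 97643} - 16253} = \left(\left(164624 + 17417\right) - 190139\right) + \frac{1}{\frac{240707}{-92208} - 16253} = \left(182041 - 190139\right) + \frac{1}{240707 \left(- \frac{1}{92208}\right) - 16253} = -8098 + \frac{1}{- \frac{240707}{92208} - 16253} = -8098 + \frac{1}{- \frac{1498897331}{92208}} = -8098 - \frac{92208}{1498897331} = - \frac{12138070678646}{1498897331}$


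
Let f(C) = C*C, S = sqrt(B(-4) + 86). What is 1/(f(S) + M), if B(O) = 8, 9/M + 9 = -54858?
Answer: 18289/1719163 ≈ 0.010638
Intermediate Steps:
M = -3/18289 (M = 9/(-9 - 54858) = 9/(-54867) = 9*(-1/54867) = -3/18289 ≈ -0.00016403)
S = sqrt(94) (S = sqrt(8 + 86) = sqrt(94) ≈ 9.6954)
f(C) = C**2
1/(f(S) + M) = 1/((sqrt(94))**2 - 3/18289) = 1/(94 - 3/18289) = 1/(1719163/18289) = 18289/1719163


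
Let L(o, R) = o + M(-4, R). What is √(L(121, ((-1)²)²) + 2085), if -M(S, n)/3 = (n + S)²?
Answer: √2179 ≈ 46.680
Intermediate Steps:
M(S, n) = -3*(S + n)² (M(S, n) = -3*(n + S)² = -3*(S + n)²)
L(o, R) = o - 3*(-4 + R)²
√(L(121, ((-1)²)²) + 2085) = √((121 - 3*(-4 + ((-1)²)²)²) + 2085) = √((121 - 3*(-4 + 1²)²) + 2085) = √((121 - 3*(-4 + 1)²) + 2085) = √((121 - 3*(-3)²) + 2085) = √((121 - 3*9) + 2085) = √((121 - 27) + 2085) = √(94 + 2085) = √2179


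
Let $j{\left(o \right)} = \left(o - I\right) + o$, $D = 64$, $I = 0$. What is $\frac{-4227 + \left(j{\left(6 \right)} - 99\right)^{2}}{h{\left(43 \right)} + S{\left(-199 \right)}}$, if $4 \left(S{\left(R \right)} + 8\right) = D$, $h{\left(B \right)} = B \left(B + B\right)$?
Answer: $\frac{1671}{1853} \approx 0.90178$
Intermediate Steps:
$h{\left(B \right)} = 2 B^{2}$ ($h{\left(B \right)} = B 2 B = 2 B^{2}$)
$S{\left(R \right)} = 8$ ($S{\left(R \right)} = -8 + \frac{1}{4} \cdot 64 = -8 + 16 = 8$)
$j{\left(o \right)} = 2 o$ ($j{\left(o \right)} = \left(o - 0\right) + o = \left(o + 0\right) + o = o + o = 2 o$)
$\frac{-4227 + \left(j{\left(6 \right)} - 99\right)^{2}}{h{\left(43 \right)} + S{\left(-199 \right)}} = \frac{-4227 + \left(2 \cdot 6 - 99\right)^{2}}{2 \cdot 43^{2} + 8} = \frac{-4227 + \left(12 - 99\right)^{2}}{2 \cdot 1849 + 8} = \frac{-4227 + \left(-87\right)^{2}}{3698 + 8} = \frac{-4227 + 7569}{3706} = 3342 \cdot \frac{1}{3706} = \frac{1671}{1853}$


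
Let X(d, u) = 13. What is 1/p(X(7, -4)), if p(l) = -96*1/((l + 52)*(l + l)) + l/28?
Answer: 23660/9641 ≈ 2.4541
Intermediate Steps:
p(l) = l/28 - 48/(l*(52 + l)) (p(l) = -96*1/(2*l*(52 + l)) + l*(1/28) = -96*1/(2*l*(52 + l)) + l/28 = -48/(l*(52 + l)) + l/28 = l/28 - 48/(l*(52 + l)))
1/p(X(7, -4)) = 1/((1/28)*(-1344 + 13³ + 52*13²)/(13*(52 + 13))) = 1/((1/28)*(1/13)*(-1344 + 2197 + 52*169)/65) = 1/((1/28)*(1/13)*(1/65)*(-1344 + 2197 + 8788)) = 1/((1/28)*(1/13)*(1/65)*9641) = 1/(9641/23660) = 23660/9641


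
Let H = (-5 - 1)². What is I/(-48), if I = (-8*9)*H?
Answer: 54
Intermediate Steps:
H = 36 (H = (-6)² = 36)
I = -2592 (I = -8*9*36 = -72*36 = -2592)
I/(-48) = -2592/(-48) = -1/48*(-2592) = 54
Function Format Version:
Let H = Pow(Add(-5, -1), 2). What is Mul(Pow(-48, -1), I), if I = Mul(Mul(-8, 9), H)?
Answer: 54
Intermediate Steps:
H = 36 (H = Pow(-6, 2) = 36)
I = -2592 (I = Mul(Mul(-8, 9), 36) = Mul(-72, 36) = -2592)
Mul(Pow(-48, -1), I) = Mul(Pow(-48, -1), -2592) = Mul(Rational(-1, 48), -2592) = 54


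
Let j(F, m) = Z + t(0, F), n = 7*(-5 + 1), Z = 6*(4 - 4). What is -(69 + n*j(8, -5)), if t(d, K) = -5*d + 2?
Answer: -13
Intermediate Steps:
Z = 0 (Z = 6*0 = 0)
n = -28 (n = 7*(-4) = -28)
t(d, K) = 2 - 5*d
j(F, m) = 2 (j(F, m) = 0 + (2 - 5*0) = 0 + (2 + 0) = 0 + 2 = 2)
-(69 + n*j(8, -5)) = -(69 - 28*2) = -(69 - 56) = -1*13 = -13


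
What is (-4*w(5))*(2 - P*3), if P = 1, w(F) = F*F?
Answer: 100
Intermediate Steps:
w(F) = F²
(-4*w(5))*(2 - P*3) = (-4*5²)*(2 - 3) = (-4*25)*(2 - 1*3) = -100*(2 - 3) = -100*(-1) = 100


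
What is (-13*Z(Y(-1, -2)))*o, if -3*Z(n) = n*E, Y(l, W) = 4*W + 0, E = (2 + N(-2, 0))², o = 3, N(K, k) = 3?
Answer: -2600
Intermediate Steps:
E = 25 (E = (2 + 3)² = 5² = 25)
Y(l, W) = 4*W
Z(n) = -25*n/3 (Z(n) = -n*25/3 = -25*n/3)
(-13*Z(Y(-1, -2)))*o = -(-325)*4*(-2)/3*3 = -(-325)*(-8)/3*3 = -13*200/3*3 = -2600/3*3 = -2600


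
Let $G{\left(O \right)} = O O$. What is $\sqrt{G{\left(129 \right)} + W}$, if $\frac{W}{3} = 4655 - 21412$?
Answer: $i \sqrt{33630} \approx 183.38 i$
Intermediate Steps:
$G{\left(O \right)} = O^{2}$
$W = -50271$ ($W = 3 \left(4655 - 21412\right) = 3 \left(-16757\right) = -50271$)
$\sqrt{G{\left(129 \right)} + W} = \sqrt{129^{2} - 50271} = \sqrt{16641 - 50271} = \sqrt{-33630} = i \sqrt{33630}$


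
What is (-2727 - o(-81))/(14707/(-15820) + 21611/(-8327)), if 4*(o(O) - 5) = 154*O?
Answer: -7273551230/66335887 ≈ -109.65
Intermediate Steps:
o(O) = 5 + 77*O/2 (o(O) = 5 + (154*O)/4 = 5 + 77*O/2)
(-2727 - o(-81))/(14707/(-15820) + 21611/(-8327)) = (-2727 - (5 + (77/2)*(-81)))/(14707/(-15820) + 21611/(-8327)) = (-2727 - (5 - 6237/2))/(14707*(-1/15820) + 21611*(-1/8327)) = (-2727 - 1*(-6227/2))/(-2101/2260 - 21611/8327) = (-2727 + 6227/2)/(-66335887/18819020) = (773/2)*(-18819020/66335887) = -7273551230/66335887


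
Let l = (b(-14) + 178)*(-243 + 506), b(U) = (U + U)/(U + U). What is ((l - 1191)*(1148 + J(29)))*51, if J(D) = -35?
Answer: 2604627018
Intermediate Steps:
b(U) = 1 (b(U) = (2*U)/((2*U)) = (2*U)*(1/(2*U)) = 1)
l = 47077 (l = (1 + 178)*(-243 + 506) = 179*263 = 47077)
((l - 1191)*(1148 + J(29)))*51 = ((47077 - 1191)*(1148 - 35))*51 = (45886*1113)*51 = 51071118*51 = 2604627018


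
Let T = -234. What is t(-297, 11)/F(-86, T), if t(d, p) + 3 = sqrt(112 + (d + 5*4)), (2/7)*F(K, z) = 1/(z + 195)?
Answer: 234/7 - 78*I*sqrt(165)/7 ≈ 33.429 - 143.13*I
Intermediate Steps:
F(K, z) = 7/(2*(195 + z)) (F(K, z) = 7/(2*(z + 195)) = 7/(2*(195 + z)))
t(d, p) = -3 + sqrt(132 + d) (t(d, p) = -3 + sqrt(112 + (d + 5*4)) = -3 + sqrt(112 + (d + 20)) = -3 + sqrt(112 + (20 + d)) = -3 + sqrt(132 + d))
t(-297, 11)/F(-86, T) = (-3 + sqrt(132 - 297))/((7/(2*(195 - 234)))) = (-3 + sqrt(-165))/(((7/2)/(-39))) = (-3 + I*sqrt(165))/(((7/2)*(-1/39))) = (-3 + I*sqrt(165))/(-7/78) = (-3 + I*sqrt(165))*(-78/7) = 234/7 - 78*I*sqrt(165)/7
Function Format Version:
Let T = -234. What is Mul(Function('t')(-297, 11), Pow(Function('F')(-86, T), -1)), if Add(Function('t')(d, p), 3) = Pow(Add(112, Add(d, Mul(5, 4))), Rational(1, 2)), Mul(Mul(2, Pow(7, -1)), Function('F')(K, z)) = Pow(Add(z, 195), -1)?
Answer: Add(Rational(234, 7), Mul(Rational(-78, 7), I, Pow(165, Rational(1, 2)))) ≈ Add(33.429, Mul(-143.13, I))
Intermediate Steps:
Function('F')(K, z) = Mul(Rational(7, 2), Pow(Add(195, z), -1)) (Function('F')(K, z) = Mul(Rational(7, 2), Pow(Add(z, 195), -1)) = Mul(Rational(7, 2), Pow(Add(195, z), -1)))
Function('t')(d, p) = Add(-3, Pow(Add(132, d), Rational(1, 2))) (Function('t')(d, p) = Add(-3, Pow(Add(112, Add(d, Mul(5, 4))), Rational(1, 2))) = Add(-3, Pow(Add(112, Add(d, 20)), Rational(1, 2))) = Add(-3, Pow(Add(112, Add(20, d)), Rational(1, 2))) = Add(-3, Pow(Add(132, d), Rational(1, 2))))
Mul(Function('t')(-297, 11), Pow(Function('F')(-86, T), -1)) = Mul(Add(-3, Pow(Add(132, -297), Rational(1, 2))), Pow(Mul(Rational(7, 2), Pow(Add(195, -234), -1)), -1)) = Mul(Add(-3, Pow(-165, Rational(1, 2))), Pow(Mul(Rational(7, 2), Pow(-39, -1)), -1)) = Mul(Add(-3, Mul(I, Pow(165, Rational(1, 2)))), Pow(Mul(Rational(7, 2), Rational(-1, 39)), -1)) = Mul(Add(-3, Mul(I, Pow(165, Rational(1, 2)))), Pow(Rational(-7, 78), -1)) = Mul(Add(-3, Mul(I, Pow(165, Rational(1, 2)))), Rational(-78, 7)) = Add(Rational(234, 7), Mul(Rational(-78, 7), I, Pow(165, Rational(1, 2))))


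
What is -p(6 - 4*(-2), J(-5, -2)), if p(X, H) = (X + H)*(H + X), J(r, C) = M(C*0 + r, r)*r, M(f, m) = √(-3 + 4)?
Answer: -81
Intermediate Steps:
M(f, m) = 1 (M(f, m) = √1 = 1)
J(r, C) = r (J(r, C) = 1*r = r)
p(X, H) = (H + X)² (p(X, H) = (H + X)*(H + X) = (H + X)²)
-p(6 - 4*(-2), J(-5, -2)) = -(-5 + (6 - 4*(-2)))² = -(-5 + (6 + 8))² = -(-5 + 14)² = -1*9² = -1*81 = -81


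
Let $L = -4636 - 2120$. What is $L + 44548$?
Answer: $37792$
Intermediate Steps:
$L = -6756$ ($L = -4636 - 2120 = -6756$)
$L + 44548 = -6756 + 44548 = 37792$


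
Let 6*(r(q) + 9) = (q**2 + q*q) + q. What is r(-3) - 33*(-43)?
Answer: 2825/2 ≈ 1412.5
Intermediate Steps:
r(q) = -9 + q**2/3 + q/6 (r(q) = -9 + ((q**2 + q*q) + q)/6 = -9 + ((q**2 + q**2) + q)/6 = -9 + (2*q**2 + q)/6 = -9 + (q + 2*q**2)/6 = -9 + (q**2/3 + q/6) = -9 + q**2/3 + q/6)
r(-3) - 33*(-43) = (-9 + (1/3)*(-3)**2 + (1/6)*(-3)) - 33*(-43) = (-9 + (1/3)*9 - 1/2) + 1419 = (-9 + 3 - 1/2) + 1419 = -13/2 + 1419 = 2825/2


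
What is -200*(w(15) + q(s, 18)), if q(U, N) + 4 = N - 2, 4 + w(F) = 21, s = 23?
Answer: -5800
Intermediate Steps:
w(F) = 17 (w(F) = -4 + 21 = 17)
q(U, N) = -6 + N (q(U, N) = -4 + (N - 2) = -4 + (-2 + N) = -6 + N)
-200*(w(15) + q(s, 18)) = -200*(17 + (-6 + 18)) = -200*(17 + 12) = -200*29 = -5800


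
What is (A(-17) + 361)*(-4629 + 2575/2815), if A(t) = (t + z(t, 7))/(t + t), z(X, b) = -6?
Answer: -16020605382/9571 ≈ -1.6739e+6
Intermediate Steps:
A(t) = (-6 + t)/(2*t) (A(t) = (t - 6)/(t + t) = (-6 + t)/((2*t)) = (-6 + t)*(1/(2*t)) = (-6 + t)/(2*t))
(A(-17) + 361)*(-4629 + 2575/2815) = ((1/2)*(-6 - 17)/(-17) + 361)*(-4629 + 2575/2815) = ((1/2)*(-1/17)*(-23) + 361)*(-4629 + 2575*(1/2815)) = (23/34 + 361)*(-4629 + 515/563) = (12297/34)*(-2605612/563) = -16020605382/9571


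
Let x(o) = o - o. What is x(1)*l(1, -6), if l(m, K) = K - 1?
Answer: 0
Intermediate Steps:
x(o) = 0
l(m, K) = -1 + K
x(1)*l(1, -6) = 0*(-1 - 6) = 0*(-7) = 0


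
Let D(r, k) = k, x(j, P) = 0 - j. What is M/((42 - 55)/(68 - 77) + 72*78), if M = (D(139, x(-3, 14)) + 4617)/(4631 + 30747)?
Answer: 2970/127757539 ≈ 2.3247e-5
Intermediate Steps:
x(j, P) = -j
M = 330/2527 (M = (-1*(-3) + 4617)/(4631 + 30747) = (3 + 4617)/35378 = 4620*(1/35378) = 330/2527 ≈ 0.13059)
M/((42 - 55)/(68 - 77) + 72*78) = 330/(2527*((42 - 55)/(68 - 77) + 72*78)) = 330/(2527*(-13/(-9) + 5616)) = 330/(2527*(-13*(-⅑) + 5616)) = 330/(2527*(13/9 + 5616)) = 330/(2527*(50557/9)) = (330/2527)*(9/50557) = 2970/127757539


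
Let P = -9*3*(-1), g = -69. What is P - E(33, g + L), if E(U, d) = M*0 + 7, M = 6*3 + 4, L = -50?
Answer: 20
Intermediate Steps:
M = 22 (M = 18 + 4 = 22)
E(U, d) = 7 (E(U, d) = 22*0 + 7 = 0 + 7 = 7)
P = 27 (P = -27*(-1) = 27)
P - E(33, g + L) = 27 - 1*7 = 27 - 7 = 20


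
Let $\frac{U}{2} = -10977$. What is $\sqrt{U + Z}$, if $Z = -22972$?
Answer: $i \sqrt{44926} \approx 211.96 i$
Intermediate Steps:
$U = -21954$ ($U = 2 \left(-10977\right) = -21954$)
$\sqrt{U + Z} = \sqrt{-21954 - 22972} = \sqrt{-44926} = i \sqrt{44926}$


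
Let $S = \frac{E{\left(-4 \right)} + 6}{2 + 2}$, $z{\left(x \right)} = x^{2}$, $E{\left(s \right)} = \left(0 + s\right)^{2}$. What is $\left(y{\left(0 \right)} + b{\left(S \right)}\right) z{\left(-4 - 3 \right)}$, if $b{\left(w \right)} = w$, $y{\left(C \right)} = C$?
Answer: $\frac{539}{2} \approx 269.5$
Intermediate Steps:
$E{\left(s \right)} = s^{2}$
$S = \frac{11}{2}$ ($S = \frac{\left(-4\right)^{2} + 6}{2 + 2} = \frac{16 + 6}{4} = 22 \cdot \frac{1}{4} = \frac{11}{2} \approx 5.5$)
$\left(y{\left(0 \right)} + b{\left(S \right)}\right) z{\left(-4 - 3 \right)} = \left(0 + \frac{11}{2}\right) \left(-4 - 3\right)^{2} = \frac{11 \left(-7\right)^{2}}{2} = \frac{11}{2} \cdot 49 = \frac{539}{2}$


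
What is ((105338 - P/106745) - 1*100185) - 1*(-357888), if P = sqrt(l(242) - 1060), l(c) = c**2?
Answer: 363041 - 4*sqrt(3594)/106745 ≈ 3.6304e+5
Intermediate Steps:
P = 4*sqrt(3594) (P = sqrt(242**2 - 1060) = sqrt(58564 - 1060) = sqrt(57504) = 4*sqrt(3594) ≈ 239.80)
((105338 - P/106745) - 1*100185) - 1*(-357888) = ((105338 - 4*sqrt(3594)/106745) - 1*100185) - 1*(-357888) = ((105338 - 4*sqrt(3594)/106745) - 100185) + 357888 = (5153 - 4*sqrt(3594)/106745) + 357888 = 363041 - 4*sqrt(3594)/106745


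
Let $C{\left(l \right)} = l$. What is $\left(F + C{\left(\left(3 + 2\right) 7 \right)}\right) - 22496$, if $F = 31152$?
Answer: $8691$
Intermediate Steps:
$\left(F + C{\left(\left(3 + 2\right) 7 \right)}\right) - 22496 = \left(31152 + \left(3 + 2\right) 7\right) - 22496 = \left(31152 + 5 \cdot 7\right) - 22496 = \left(31152 + 35\right) - 22496 = 31187 - 22496 = 8691$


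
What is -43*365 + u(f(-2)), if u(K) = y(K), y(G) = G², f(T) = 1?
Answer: -15694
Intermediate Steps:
u(K) = K²
-43*365 + u(f(-2)) = -43*365 + 1² = -15695 + 1 = -15694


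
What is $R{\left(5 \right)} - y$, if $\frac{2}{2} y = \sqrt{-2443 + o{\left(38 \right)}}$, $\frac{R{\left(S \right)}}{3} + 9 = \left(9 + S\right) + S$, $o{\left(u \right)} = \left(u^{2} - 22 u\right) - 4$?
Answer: $30 - i \sqrt{1839} \approx 30.0 - 42.884 i$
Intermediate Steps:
$o{\left(u \right)} = -4 + u^{2} - 22 u$
$R{\left(S \right)} = 6 S$ ($R{\left(S \right)} = -27 + 3 \left(\left(9 + S\right) + S\right) = -27 + 3 \left(9 + 2 S\right) = -27 + \left(27 + 6 S\right) = 6 S$)
$y = i \sqrt{1839}$ ($y = \sqrt{-2443 - \left(840 - 1444\right)} = \sqrt{-2443 - -604} = \sqrt{-2443 + 604} = \sqrt{-1839} = i \sqrt{1839} \approx 42.884 i$)
$R{\left(5 \right)} - y = 6 \cdot 5 - i \sqrt{1839} = 30 - i \sqrt{1839}$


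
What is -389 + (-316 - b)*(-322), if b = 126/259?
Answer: 3756227/37 ≈ 1.0152e+5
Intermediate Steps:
b = 18/37 (b = 126*(1/259) = 18/37 ≈ 0.48649)
-389 + (-316 - b)*(-322) = -389 + (-316 - 1*18/37)*(-322) = -389 + (-316 - 18/37)*(-322) = -389 - 11710/37*(-322) = -389 + 3770620/37 = 3756227/37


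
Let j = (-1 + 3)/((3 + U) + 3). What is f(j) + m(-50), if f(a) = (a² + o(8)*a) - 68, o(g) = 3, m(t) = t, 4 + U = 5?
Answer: -5736/49 ≈ -117.06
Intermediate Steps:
U = 1 (U = -4 + 5 = 1)
j = 2/7 (j = (-1 + 3)/((3 + 1) + 3) = 2/(4 + 3) = 2/7 ≈ 0.28571)
f(a) = -68 + a² + 3*a (f(a) = (a² + 3*a) - 68 = -68 + a² + 3*a)
f(j) + m(-50) = (-68 + (2/7)² + 3*(2/7)) - 50 = (-68 + 4/49 + 6/7) - 50 = -3286/49 - 50 = -5736/49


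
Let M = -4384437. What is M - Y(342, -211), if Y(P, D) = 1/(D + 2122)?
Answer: -8378659108/1911 ≈ -4.3844e+6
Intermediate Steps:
Y(P, D) = 1/(2122 + D)
M - Y(342, -211) = -4384437 - 1/(2122 - 211) = -4384437 - 1/1911 = -8378659108/1911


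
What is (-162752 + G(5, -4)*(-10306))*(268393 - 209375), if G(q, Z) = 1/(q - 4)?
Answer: -10213537044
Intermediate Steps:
G(q, Z) = 1/(-4 + q)
(-162752 + G(5, -4)*(-10306))*(268393 - 209375) = (-162752 - 10306/(-4 + 5))*(268393 - 209375) = (-162752 - 10306/1)*59018 = (-162752 + 1*(-10306))*59018 = (-162752 - 10306)*59018 = -173058*59018 = -10213537044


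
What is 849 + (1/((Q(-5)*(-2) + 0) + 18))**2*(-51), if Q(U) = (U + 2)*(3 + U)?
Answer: 10171/12 ≈ 847.58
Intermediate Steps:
Q(U) = (2 + U)*(3 + U)
849 + (1/((Q(-5)*(-2) + 0) + 18))**2*(-51) = 849 + (1/(((6 + (-5)**2 + 5*(-5))*(-2) + 0) + 18))**2*(-51) = 849 + (1/(((6 + 25 - 25)*(-2) + 0) + 18))**2*(-51) = 849 + (1/((6*(-2) + 0) + 18))**2*(-51) = 849 + (1/((-12 + 0) + 18))**2*(-51) = 849 + (1/(-12 + 18))**2*(-51) = 849 + (1/6)**2*(-51) = 849 + (1/36)*(-51) = 849 - 17/12 = 10171/12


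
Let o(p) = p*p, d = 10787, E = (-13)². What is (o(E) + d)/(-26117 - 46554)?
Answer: -39348/72671 ≈ -0.54145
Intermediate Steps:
E = 169
o(p) = p²
(o(E) + d)/(-26117 - 46554) = (169² + 10787)/(-26117 - 46554) = (28561 + 10787)/(-72671) = 39348*(-1/72671) = -39348/72671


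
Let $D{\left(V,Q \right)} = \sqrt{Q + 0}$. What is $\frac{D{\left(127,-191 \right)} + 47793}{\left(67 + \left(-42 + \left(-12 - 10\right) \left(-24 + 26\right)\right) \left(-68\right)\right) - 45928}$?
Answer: $- \frac{47793}{40013} - \frac{i \sqrt{191}}{40013} \approx -1.1944 - 0.00034539 i$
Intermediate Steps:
$D{\left(V,Q \right)} = \sqrt{Q}$
$\frac{D{\left(127,-191 \right)} + 47793}{\left(67 + \left(-42 + \left(-12 - 10\right) \left(-24 + 26\right)\right) \left(-68\right)\right) - 45928} = \frac{\sqrt{-191} + 47793}{\left(67 + \left(-42 + \left(-12 - 10\right) \left(-24 + 26\right)\right) \left(-68\right)\right) - 45928} = \frac{i \sqrt{191} + 47793}{\left(67 + \left(-42 - 44\right) \left(-68\right)\right) - 45928} = \frac{47793 + i \sqrt{191}}{\left(67 + \left(-42 - 44\right) \left(-68\right)\right) - 45928} = \frac{47793 + i \sqrt{191}}{\left(67 - -5848\right) - 45928} = \frac{47793 + i \sqrt{191}}{\left(67 + 5848\right) - 45928} = \frac{47793 + i \sqrt{191}}{5915 - 45928} = \frac{47793 + i \sqrt{191}}{-40013} = \left(47793 + i \sqrt{191}\right) \left(- \frac{1}{40013}\right) = - \frac{47793}{40013} - \frac{i \sqrt{191}}{40013}$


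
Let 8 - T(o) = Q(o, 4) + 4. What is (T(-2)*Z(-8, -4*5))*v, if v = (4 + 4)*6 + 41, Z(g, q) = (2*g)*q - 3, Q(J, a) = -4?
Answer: 225704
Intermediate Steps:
Z(g, q) = -3 + 2*g*q (Z(g, q) = 2*g*q - 3 = -3 + 2*g*q)
T(o) = 8 (T(o) = 8 - (-4 + 4) = 8 - 1*0 = 8 + 0 = 8)
v = 89 (v = 8*6 + 41 = 48 + 41 = 89)
(T(-2)*Z(-8, -4*5))*v = (8*(-3 + 2*(-8)*(-4*5)))*89 = (8*(-3 + 2*(-8)*(-20)))*89 = (8*(-3 + 320))*89 = (8*317)*89 = 2536*89 = 225704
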